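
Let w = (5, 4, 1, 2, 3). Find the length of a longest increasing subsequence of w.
3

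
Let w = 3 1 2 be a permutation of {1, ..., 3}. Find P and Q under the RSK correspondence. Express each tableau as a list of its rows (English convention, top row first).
Insert each entry of the permutation into P by Schensted row insertion, recording in Q the position of each new cell.

Insert 3: appended to row 1. P = [[3]].
Insert 1: 1 bumps 3 from row 1; 3 starts row 2. P = [[1], [3]].
Insert 2: appended to row 1. P = [[1, 2], [3]].

So P = [[1, 2], [3]], Q = [[1, 3], [2]].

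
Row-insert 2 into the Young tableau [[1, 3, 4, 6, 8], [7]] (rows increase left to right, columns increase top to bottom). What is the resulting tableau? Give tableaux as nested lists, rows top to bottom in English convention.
In row 1, 2 replaces 3 (the leftmost entry greater than 2); 3 is bumped to row 2. In row 2, 3 replaces 7 (the leftmost entry greater than 3); 7 is bumped to row 3. 7 starts a new row 3. The new tableau is [[1, 2, 4, 6, 8], [3], [7]].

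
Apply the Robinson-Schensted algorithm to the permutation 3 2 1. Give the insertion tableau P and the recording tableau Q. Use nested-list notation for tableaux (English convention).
P = [[1], [2], [3]], Q = [[1], [2], [3]]

Insert each entry of the permutation into P by Schensted row insertion, recording in Q the position of each new cell.

After inserting 3: P = [[3]].
After inserting 2: P = [[2], [3]].
After inserting 1: P = [[1], [2], [3]].

So P = [[1], [2], [3]], Q = [[1], [2], [3]].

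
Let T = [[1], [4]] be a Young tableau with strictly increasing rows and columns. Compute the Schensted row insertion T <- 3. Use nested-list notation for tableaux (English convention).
3 is larger than every entry of row 1, so it is appended to row 1. The new tableau is [[1, 3], [4]].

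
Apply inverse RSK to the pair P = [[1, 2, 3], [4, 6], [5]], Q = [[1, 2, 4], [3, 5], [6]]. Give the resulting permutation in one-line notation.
1 5 2 6 4 3

Reverse the RSK construction: for i from n down to 1, find the cell of Q containing i, remove the entry at that cell from P, and reverse-bump it up through P; the value ejected from row 1 is w(i).

Step i=6: Q has 6 at row 3, column 1; remove 5 from row 3 of P and reverse-bump: 5 enters row 2 and ejects 4; 4 enters row 1 and ejects 3. So w(6) = 3. P is now [[1, 2, 4], [5, 6]].
Step i=5: Q has 5 at row 2, column 2; remove 6 from row 2 of P and reverse-bump: 6 enters row 1 and ejects 4. So w(5) = 4. P is now [[1, 2, 6], [5]].
Step i=4: Q has 4 at row 1, column 3; remove that cell from P, ejecting 6. So w(4) = 6. P is now [[1, 2], [5]].
Step i=3: Q has 3 at row 2, column 1; remove 5 from row 2 of P and reverse-bump: 5 enters row 1 and ejects 2. So w(3) = 2. P is now [[1, 5]].
Step i=2: Q has 2 at row 1, column 2; remove that cell from P, ejecting 5. So w(2) = 5. P is now [[1]].
Step i=1: Q has 1 at row 1, column 1; remove that cell from P, ejecting 1. So w(1) = 1. P is now [].

So w = 1 5 2 6 4 3.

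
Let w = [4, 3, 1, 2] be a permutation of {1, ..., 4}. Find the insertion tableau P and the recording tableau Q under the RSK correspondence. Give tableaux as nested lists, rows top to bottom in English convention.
Insert each entry of the permutation into P by Schensted row insertion, recording in Q the position of each new cell.

Insert 4: appended to row 1. P = [[4]], Q = [[1]].
Insert 3: 3 bumps 4 from row 1; 4 starts row 2. P = [[3], [4]], Q = [[1], [2]].
Insert 1: 1 bumps 3 from row 1; 3 bumps 4 from row 2; 4 starts row 3. P = [[1], [3], [4]], Q = [[1], [2], [3]].
Insert 2: appended to row 1. P = [[1, 2], [3], [4]], Q = [[1, 4], [2], [3]].

So P = [[1, 2], [3], [4]], Q = [[1, 4], [2], [3]].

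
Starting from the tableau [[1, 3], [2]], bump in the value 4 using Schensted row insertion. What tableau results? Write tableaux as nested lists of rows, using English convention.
[[1, 3, 4], [2]]

4 is larger than every entry of row 1, so it is appended to row 1. The new tableau is [[1, 3, 4], [2]].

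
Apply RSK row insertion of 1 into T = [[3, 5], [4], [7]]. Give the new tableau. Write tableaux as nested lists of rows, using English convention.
In row 1, 1 replaces 3 (the leftmost entry greater than 1); 3 is bumped to row 2. In row 2, 3 replaces 4 (the leftmost entry greater than 3); 4 is bumped to row 3. In row 3, 4 replaces 7 (the leftmost entry greater than 4); 7 is bumped to row 4. 7 starts a new row 4. The new tableau is [[1, 5], [3], [4], [7]].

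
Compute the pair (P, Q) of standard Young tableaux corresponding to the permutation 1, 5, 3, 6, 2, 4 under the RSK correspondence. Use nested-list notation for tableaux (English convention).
Insert each entry of the permutation into P by Schensted row insertion, recording in Q the position of each new cell.

Insert 1: appended to row 1. P = [[1]].
Insert 5: appended to row 1. P = [[1, 5]].
Insert 3: 3 bumps 5 from row 1; 5 starts row 2. P = [[1, 3], [5]].
Insert 6: appended to row 1. P = [[1, 3, 6], [5]].
Insert 2: 2 bumps 3 from row 1; 3 bumps 5 from row 2; 5 starts row 3. P = [[1, 2, 6], [3], [5]].
Insert 4: 4 bumps 6 from row 1; 6 appends to row 2. P = [[1, 2, 4], [3, 6], [5]].

So P = [[1, 2, 4], [3, 6], [5]], Q = [[1, 2, 4], [3, 6], [5]].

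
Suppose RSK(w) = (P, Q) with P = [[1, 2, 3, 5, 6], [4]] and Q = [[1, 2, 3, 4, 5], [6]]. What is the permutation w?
1 2 4 5 6 3

Reverse the RSK construction: for i from n down to 1, find the cell of Q containing i, remove the entry at that cell from P, and reverse-bump it up through P; the value ejected from row 1 is w(i).

Step i=6: Q has 6 at row 2, column 1; remove 4 from row 2 of P and reverse-bump: 4 enters row 1 and ejects 3. So w(6) = 3. P is now [[1, 2, 4, 5, 6]].
Step i=5: Q has 5 at row 1, column 5; remove that cell from P, ejecting 6. So w(5) = 6. P is now [[1, 2, 4, 5]].
Step i=4: Q has 4 at row 1, column 4; remove that cell from P, ejecting 5. So w(4) = 5. P is now [[1, 2, 4]].
Step i=3: Q has 3 at row 1, column 3; remove that cell from P, ejecting 4. So w(3) = 4. P is now [[1, 2]].
Step i=2: Q has 2 at row 1, column 2; remove that cell from P, ejecting 2. So w(2) = 2. P is now [[1]].
Step i=1: Q has 1 at row 1, column 1; remove that cell from P, ejecting 1. So w(1) = 1. P is now [].

So w = 1 2 4 5 6 3.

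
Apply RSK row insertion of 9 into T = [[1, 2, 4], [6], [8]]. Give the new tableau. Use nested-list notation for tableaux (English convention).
9 is larger than every entry of row 1, so it is appended to row 1. The new tableau is [[1, 2, 4, 9], [6], [8]].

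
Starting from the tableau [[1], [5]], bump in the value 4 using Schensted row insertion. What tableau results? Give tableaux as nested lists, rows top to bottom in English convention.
[[1, 4], [5]]

4 is larger than every entry of row 1, so it is appended to row 1. The new tableau is [[1, 4], [5]].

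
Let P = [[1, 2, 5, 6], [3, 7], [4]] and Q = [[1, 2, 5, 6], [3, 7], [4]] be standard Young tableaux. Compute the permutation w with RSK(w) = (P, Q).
Reverse the RSK construction: for i from n down to 1, find the cell of Q containing i, remove the entry at that cell from P, and reverse-bump it up through P; the value ejected from row 1 is w(i).

Step i=7: Q has 7 at row 2, column 2; remove 7 from row 2 of P and reverse-bump: 7 enters row 1 and ejects 6. So w(7) = 6. P is now [[1, 2, 5, 7], [3], [4]].
Step i=6: Q has 6 at row 1, column 4; remove that cell from P, ejecting 7. So w(6) = 7. P is now [[1, 2, 5], [3], [4]].
Step i=5: Q has 5 at row 1, column 3; remove that cell from P, ejecting 5. So w(5) = 5. P is now [[1, 2], [3], [4]].
Step i=4: Q has 4 at row 3, column 1; remove 4 from row 3 of P and reverse-bump: 4 enters row 2 and ejects 3; 3 enters row 1 and ejects 2. So w(4) = 2. P is now [[1, 3], [4]].
Step i=3: Q has 3 at row 2, column 1; remove 4 from row 2 of P and reverse-bump: 4 enters row 1 and ejects 3. So w(3) = 3. P is now [[1, 4]].
Step i=2: Q has 2 at row 1, column 2; remove that cell from P, ejecting 4. So w(2) = 4. P is now [[1]].
Step i=1: Q has 1 at row 1, column 1; remove that cell from P, ejecting 1. So w(1) = 1. P is now [].

So w = 1 4 3 2 5 7 6.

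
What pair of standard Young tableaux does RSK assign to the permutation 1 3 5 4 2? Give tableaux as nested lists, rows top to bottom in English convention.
Insert each entry of the permutation into P by Schensted row insertion, recording in Q the position of each new cell.

After inserting 1: P = [[1]].
After inserting 3: P = [[1, 3]].
After inserting 5: P = [[1, 3, 5]].
After inserting 4: P = [[1, 3, 4], [5]].
After inserting 2: P = [[1, 2, 4], [3], [5]].

So P = [[1, 2, 4], [3], [5]], Q = [[1, 2, 3], [4], [5]].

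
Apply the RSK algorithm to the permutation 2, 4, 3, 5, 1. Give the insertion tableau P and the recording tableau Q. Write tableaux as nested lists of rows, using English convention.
Insert each entry of the permutation into P by Schensted row insertion, recording in Q the position of each new cell.

Insert 2: appended to row 1. P = [[2]].
Insert 4: appended to row 1. P = [[2, 4]].
Insert 3: 3 bumps 4 from row 1; 4 starts row 2. P = [[2, 3], [4]].
Insert 5: appended to row 1. P = [[2, 3, 5], [4]].
Insert 1: 1 bumps 2 from row 1; 2 bumps 4 from row 2; 4 starts row 3. P = [[1, 3, 5], [2], [4]].

So P = [[1, 3, 5], [2], [4]], Q = [[1, 2, 4], [3], [5]].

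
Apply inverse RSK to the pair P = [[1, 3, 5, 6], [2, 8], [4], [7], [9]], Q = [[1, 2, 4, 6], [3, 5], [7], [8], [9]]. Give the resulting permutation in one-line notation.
Reverse the RSK construction: for i from n down to 1, find the cell of Q containing i, remove the entry at that cell from P, and reverse-bump it up through P; the value ejected from row 1 is w(i).

Step i=9: Q has 9 at row 5, column 1; remove 9 from row 5 of P and reverse-bump: 9 enters row 4 and ejects 7; 7 enters row 3 and ejects 4; 4 enters row 2 and ejects 2; 2 enters row 1 and ejects 1. So w(9) = 1. P is now [[2, 3, 5, 6], [4, 8], [7], [9]].
Step i=8: Q has 8 at row 4, column 1; remove 9 from row 4 of P and reverse-bump: 9 enters row 3 and ejects 7; 7 enters row 2 and ejects 4; 4 enters row 1 and ejects 3. So w(8) = 3. P is now [[2, 4, 5, 6], [7, 8], [9]].
Step i=7: Q has 7 at row 3, column 1; remove 9 from row 3 of P and reverse-bump: 9 enters row 2 and ejects 8; 8 enters row 1 and ejects 6. So w(7) = 6. P is now [[2, 4, 5, 8], [7, 9]].
Step i=6: Q has 6 at row 1, column 4; remove that cell from P, ejecting 8. So w(6) = 8. P is now [[2, 4, 5], [7, 9]].
Step i=5: Q has 5 at row 2, column 2; remove 9 from row 2 of P and reverse-bump: 9 enters row 1 and ejects 5. So w(5) = 5. P is now [[2, 4, 9], [7]].
Step i=4: Q has 4 at row 1, column 3; remove that cell from P, ejecting 9. So w(4) = 9. P is now [[2, 4], [7]].
Step i=3: Q has 3 at row 2, column 1; remove 7 from row 2 of P and reverse-bump: 7 enters row 1 and ejects 4. So w(3) = 4. P is now [[2, 7]].
Step i=2: Q has 2 at row 1, column 2; remove that cell from P, ejecting 7. So w(2) = 7. P is now [[2]].
Step i=1: Q has 1 at row 1, column 1; remove that cell from P, ejecting 2. So w(1) = 2. P is now [].

So w = 2 7 4 9 5 8 6 3 1.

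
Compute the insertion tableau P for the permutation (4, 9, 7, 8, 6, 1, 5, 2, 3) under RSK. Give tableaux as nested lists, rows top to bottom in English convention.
Insert 4: appended to row 1. P = [[4]].
Insert 9: appended to row 1. P = [[4, 9]].
Insert 7: 7 bumps 9 from row 1; 9 starts row 2. P = [[4, 7], [9]].
Insert 8: appended to row 1. P = [[4, 7, 8], [9]].
Insert 6: 6 bumps 7 from row 1; 7 bumps 9 from row 2; 9 starts row 3. P = [[4, 6, 8], [7], [9]].
Insert 1: 1 bumps 4 from row 1; 4 bumps 7 from row 2; 7 bumps 9 from row 3; 9 starts row 4. P = [[1, 6, 8], [4], [7], [9]].
Insert 5: 5 bumps 6 from row 1; 6 appends to row 2. P = [[1, 5, 8], [4, 6], [7], [9]].
Insert 2: 2 bumps 5 from row 1; 5 bumps 6 from row 2; 6 bumps 7 from row 3; 7 bumps 9 from row 4; 9 starts row 5. P = [[1, 2, 8], [4, 5], [6], [7], [9]].
Insert 3: 3 bumps 8 from row 1; 8 appends to row 2. P = [[1, 2, 3], [4, 5, 8], [6], [7], [9]].

So P = [[1, 2, 3], [4, 5, 8], [6], [7], [9]].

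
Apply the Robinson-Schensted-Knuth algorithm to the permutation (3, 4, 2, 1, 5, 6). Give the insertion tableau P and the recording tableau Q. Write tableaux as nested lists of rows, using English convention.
P = [[1, 4, 5, 6], [2], [3]], Q = [[1, 2, 5, 6], [3], [4]]

Insert each entry of the permutation into P by Schensted row insertion, recording in Q the position of each new cell.

Insert 3: appended to row 1. P = [[3]].
Insert 4: appended to row 1. P = [[3, 4]].
Insert 2: 2 bumps 3 from row 1; 3 starts row 2. P = [[2, 4], [3]].
Insert 1: 1 bumps 2 from row 1; 2 bumps 3 from row 2; 3 starts row 3. P = [[1, 4], [2], [3]].
Insert 5: appended to row 1. P = [[1, 4, 5], [2], [3]].
Insert 6: appended to row 1. P = [[1, 4, 5, 6], [2], [3]].

So P = [[1, 4, 5, 6], [2], [3]], Q = [[1, 2, 5, 6], [3], [4]].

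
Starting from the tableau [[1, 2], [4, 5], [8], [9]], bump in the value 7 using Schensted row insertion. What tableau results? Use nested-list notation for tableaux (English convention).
[[1, 2, 7], [4, 5], [8], [9]]

7 is larger than every entry of row 1, so it is appended to row 1. The new tableau is [[1, 2, 7], [4, 5], [8], [9]].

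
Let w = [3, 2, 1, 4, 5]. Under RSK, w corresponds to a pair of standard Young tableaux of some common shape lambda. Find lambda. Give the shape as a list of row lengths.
[3, 1, 1]

Row-insert each entry into an empty tableau.

After inserting 3: P = [[3]].
After inserting 2: P = [[2], [3]].
After inserting 1: P = [[1], [2], [3]].
After inserting 4: P = [[1, 4], [2], [3]].
After inserting 5: P = [[1, 4, 5], [2], [3]].

The final insertion tableau P = [[1, 4, 5], [2], [3]] has shape [3, 1, 1].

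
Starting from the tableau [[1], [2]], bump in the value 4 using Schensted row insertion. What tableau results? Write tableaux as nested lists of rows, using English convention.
[[1, 4], [2]]

4 is larger than every entry of row 1, so it is appended to row 1. The new tableau is [[1, 4], [2]].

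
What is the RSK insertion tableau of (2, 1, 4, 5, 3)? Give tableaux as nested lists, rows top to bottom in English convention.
P = [[1, 3, 5], [2, 4]]

Insert 2: appended to row 1. P = [[2]].
Insert 1: 1 bumps 2 from row 1; 2 starts row 2. P = [[1], [2]].
Insert 4: appended to row 1. P = [[1, 4], [2]].
Insert 5: appended to row 1. P = [[1, 4, 5], [2]].
Insert 3: 3 bumps 4 from row 1; 4 appends to row 2. P = [[1, 3, 5], [2, 4]].

So P = [[1, 3, 5], [2, 4]].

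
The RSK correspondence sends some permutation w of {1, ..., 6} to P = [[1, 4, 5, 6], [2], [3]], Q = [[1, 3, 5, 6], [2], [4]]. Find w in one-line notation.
3 2 4 1 5 6

Reverse the RSK construction: for i from n down to 1, find the cell of Q containing i, remove the entry at that cell from P, and reverse-bump it up through P; the value ejected from row 1 is w(i).

Step i=6: Q has 6 at row 1, column 4; remove that cell from P, ejecting 6. So w(6) = 6. P is now [[1, 4, 5], [2], [3]].
Step i=5: Q has 5 at row 1, column 3; remove that cell from P, ejecting 5. So w(5) = 5. P is now [[1, 4], [2], [3]].
Step i=4: Q has 4 at row 3, column 1; remove 3 from row 3 of P and reverse-bump: 3 enters row 2 and ejects 2; 2 enters row 1 and ejects 1. So w(4) = 1. P is now [[2, 4], [3]].
Step i=3: Q has 3 at row 1, column 2; remove that cell from P, ejecting 4. So w(3) = 4. P is now [[2], [3]].
Step i=2: Q has 2 at row 2, column 1; remove 3 from row 2 of P and reverse-bump: 3 enters row 1 and ejects 2. So w(2) = 2. P is now [[3]].
Step i=1: Q has 1 at row 1, column 1; remove that cell from P, ejecting 3. So w(1) = 3. P is now [].

So w = 3 2 4 1 5 6.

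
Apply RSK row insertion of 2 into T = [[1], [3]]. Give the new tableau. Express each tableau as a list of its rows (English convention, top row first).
2 is larger than every entry of row 1, so it is appended to row 1. The new tableau is [[1, 2], [3]].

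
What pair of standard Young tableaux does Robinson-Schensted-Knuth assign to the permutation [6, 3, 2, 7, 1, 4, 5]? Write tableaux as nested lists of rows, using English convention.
P = [[1, 4, 5], [2, 7], [3], [6]], Q = [[1, 4, 7], [2, 6], [3], [5]]

Insert each entry of the permutation into P by Schensted row insertion, recording in Q the position of each new cell.

After inserting 6: P = [[6]].
After inserting 3: P = [[3], [6]].
After inserting 2: P = [[2], [3], [6]].
After inserting 7: P = [[2, 7], [3], [6]].
After inserting 1: P = [[1, 7], [2], [3], [6]].
After inserting 4: P = [[1, 4], [2, 7], [3], [6]].
After inserting 5: P = [[1, 4, 5], [2, 7], [3], [6]].

So P = [[1, 4, 5], [2, 7], [3], [6]], Q = [[1, 4, 7], [2, 6], [3], [5]].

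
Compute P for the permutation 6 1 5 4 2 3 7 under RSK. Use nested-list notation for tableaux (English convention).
P = [[1, 2, 3, 7], [4], [5], [6]]

Insert 6: appended to row 1. P = [[6]].
Insert 1: 1 bumps 6 from row 1; 6 starts row 2. P = [[1], [6]].
Insert 5: appended to row 1. P = [[1, 5], [6]].
Insert 4: 4 bumps 5 from row 1; 5 bumps 6 from row 2; 6 starts row 3. P = [[1, 4], [5], [6]].
Insert 2: 2 bumps 4 from row 1; 4 bumps 5 from row 2; 5 bumps 6 from row 3; 6 starts row 4. P = [[1, 2], [4], [5], [6]].
Insert 3: appended to row 1. P = [[1, 2, 3], [4], [5], [6]].
Insert 7: appended to row 1. P = [[1, 2, 3, 7], [4], [5], [6]].

So P = [[1, 2, 3, 7], [4], [5], [6]].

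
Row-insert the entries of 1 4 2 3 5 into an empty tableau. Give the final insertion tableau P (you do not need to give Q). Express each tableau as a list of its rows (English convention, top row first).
P = [[1, 2, 3, 5], [4]]

Insert 1: appended to row 1. P = [[1]].
Insert 4: appended to row 1. P = [[1, 4]].
Insert 2: 2 bumps 4 from row 1; 4 starts row 2. P = [[1, 2], [4]].
Insert 3: appended to row 1. P = [[1, 2, 3], [4]].
Insert 5: appended to row 1. P = [[1, 2, 3, 5], [4]].

So P = [[1, 2, 3, 5], [4]].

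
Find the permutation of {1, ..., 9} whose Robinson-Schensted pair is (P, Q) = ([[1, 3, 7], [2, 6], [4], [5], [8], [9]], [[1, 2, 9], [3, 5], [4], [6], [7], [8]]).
Reverse the RSK construction: for i from n down to 1, find the cell of Q containing i, remove the entry at that cell from P, and reverse-bump it up through P; the value ejected from row 1 is w(i).

Step i=9: Q has 9 at row 1, column 3; remove that cell from P, ejecting 7. So w(9) = 7. P is now [[1, 3], [2, 6], [4], [5], [8], [9]].
Step i=8: Q has 8 at row 6, column 1; remove 9 from row 6 of P and reverse-bump: 9 enters row 5 and ejects 8; 8 enters row 4 and ejects 5; 5 enters row 3 and ejects 4; 4 enters row 2 and ejects 2; 2 enters row 1 and ejects 1. So w(8) = 1. P is now [[2, 3], [4, 6], [5], [8], [9]].
Step i=7: Q has 7 at row 5, column 1; remove 9 from row 5 of P and reverse-bump: 9 enters row 4 and ejects 8; 8 enters row 3 and ejects 5; 5 enters row 2 and ejects 4; 4 enters row 1 and ejects 3. So w(7) = 3. P is now [[2, 4], [5, 6], [8], [9]].
Step i=6: Q has 6 at row 4, column 1; remove 9 from row 4 of P and reverse-bump: 9 enters row 3 and ejects 8; 8 enters row 2 and ejects 6; 6 enters row 1 and ejects 4. So w(6) = 4. P is now [[2, 6], [5, 8], [9]].
Step i=5: Q has 5 at row 2, column 2; remove 8 from row 2 of P and reverse-bump: 8 enters row 1 and ejects 6. So w(5) = 6. P is now [[2, 8], [5], [9]].
Step i=4: Q has 4 at row 3, column 1; remove 9 from row 3 of P and reverse-bump: 9 enters row 2 and ejects 5; 5 enters row 1 and ejects 2. So w(4) = 2. P is now [[5, 8], [9]].
Step i=3: Q has 3 at row 2, column 1; remove 9 from row 2 of P and reverse-bump: 9 enters row 1 and ejects 8. So w(3) = 8. P is now [[5, 9]].
Step i=2: Q has 2 at row 1, column 2; remove that cell from P, ejecting 9. So w(2) = 9. P is now [[5]].
Step i=1: Q has 1 at row 1, column 1; remove that cell from P, ejecting 5. So w(1) = 5. P is now [].

So w = 5 9 8 2 6 4 3 1 7.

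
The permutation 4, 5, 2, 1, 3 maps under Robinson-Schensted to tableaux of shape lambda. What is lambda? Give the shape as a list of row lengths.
Row-insert each entry into an empty tableau.

After inserting 4: P = [[4]].
After inserting 5: P = [[4, 5]].
After inserting 2: P = [[2, 5], [4]].
After inserting 1: P = [[1, 5], [2], [4]].
After inserting 3: P = [[1, 3], [2, 5], [4]].

The final insertion tableau P = [[1, 3], [2, 5], [4]] has shape [2, 2, 1].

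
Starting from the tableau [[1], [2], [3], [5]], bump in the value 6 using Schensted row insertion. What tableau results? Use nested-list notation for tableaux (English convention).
6 is larger than every entry of row 1, so it is appended to row 1. The new tableau is [[1, 6], [2], [3], [5]].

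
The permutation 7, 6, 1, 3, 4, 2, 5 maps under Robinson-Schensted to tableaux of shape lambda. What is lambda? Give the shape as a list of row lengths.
[4, 1, 1, 1]

Row-insert each entry into an empty tableau.

After inserting 7: P = [[7]].
After inserting 6: P = [[6], [7]].
After inserting 1: P = [[1], [6], [7]].
After inserting 3: P = [[1, 3], [6], [7]].
After inserting 4: P = [[1, 3, 4], [6], [7]].
After inserting 2: P = [[1, 2, 4], [3], [6], [7]].
After inserting 5: P = [[1, 2, 4, 5], [3], [6], [7]].

The final insertion tableau P = [[1, 2, 4, 5], [3], [6], [7]] has shape [4, 1, 1, 1].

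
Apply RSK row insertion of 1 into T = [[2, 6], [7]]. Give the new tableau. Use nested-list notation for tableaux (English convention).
[[1, 6], [2], [7]]

In row 1, 1 replaces 2 (the leftmost entry greater than 1); 2 is bumped to row 2. In row 2, 2 replaces 7 (the leftmost entry greater than 2); 7 is bumped to row 3. 7 starts a new row 3. The new tableau is [[1, 6], [2], [7]].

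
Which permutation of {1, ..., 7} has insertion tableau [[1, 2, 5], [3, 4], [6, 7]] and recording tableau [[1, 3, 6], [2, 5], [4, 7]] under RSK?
6 3 7 1 4 5 2

Reverse the RSK construction: for i from n down to 1, find the cell of Q containing i, remove the entry at that cell from P, and reverse-bump it up through P; the value ejected from row 1 is w(i).

Step i=7: Q has 7 at row 3, column 2; remove 7 from row 3 of P and reverse-bump: 7 enters row 2 and ejects 4; 4 enters row 1 and ejects 2. So w(7) = 2. P is now [[1, 4, 5], [3, 7], [6]].
Step i=6: Q has 6 at row 1, column 3; remove that cell from P, ejecting 5. So w(6) = 5. P is now [[1, 4], [3, 7], [6]].
Step i=5: Q has 5 at row 2, column 2; remove 7 from row 2 of P and reverse-bump: 7 enters row 1 and ejects 4. So w(5) = 4. P is now [[1, 7], [3], [6]].
Step i=4: Q has 4 at row 3, column 1; remove 6 from row 3 of P and reverse-bump: 6 enters row 2 and ejects 3; 3 enters row 1 and ejects 1. So w(4) = 1. P is now [[3, 7], [6]].
Step i=3: Q has 3 at row 1, column 2; remove that cell from P, ejecting 7. So w(3) = 7. P is now [[3], [6]].
Step i=2: Q has 2 at row 2, column 1; remove 6 from row 2 of P and reverse-bump: 6 enters row 1 and ejects 3. So w(2) = 3. P is now [[6]].
Step i=1: Q has 1 at row 1, column 1; remove that cell from P, ejecting 6. So w(1) = 6. P is now [].

So w = 6 3 7 1 4 5 2.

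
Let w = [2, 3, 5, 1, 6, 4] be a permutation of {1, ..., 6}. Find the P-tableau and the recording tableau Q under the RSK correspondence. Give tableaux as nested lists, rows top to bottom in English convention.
P = [[1, 3, 4, 6], [2, 5]], Q = [[1, 2, 3, 5], [4, 6]]

Insert each entry of the permutation into P by Schensted row insertion, recording in Q the position of each new cell.

Insert 2: appended to row 1. P = [[2]], Q = [[1]].
Insert 3: appended to row 1. P = [[2, 3]], Q = [[1, 2]].
Insert 5: appended to row 1. P = [[2, 3, 5]], Q = [[1, 2, 3]].
Insert 1: 1 bumps 2 from row 1; 2 starts row 2. P = [[1, 3, 5], [2]], Q = [[1, 2, 3], [4]].
Insert 6: appended to row 1. P = [[1, 3, 5, 6], [2]], Q = [[1, 2, 3, 5], [4]].
Insert 4: 4 bumps 5 from row 1; 5 appends to row 2. P = [[1, 3, 4, 6], [2, 5]], Q = [[1, 2, 3, 5], [4, 6]].

So P = [[1, 3, 4, 6], [2, 5]], Q = [[1, 2, 3, 5], [4, 6]].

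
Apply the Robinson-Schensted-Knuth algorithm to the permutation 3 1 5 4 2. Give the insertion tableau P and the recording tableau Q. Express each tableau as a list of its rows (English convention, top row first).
P = [[1, 2], [3, 4], [5]], Q = [[1, 3], [2, 4], [5]]

Insert each entry of the permutation into P by Schensted row insertion, recording in Q the position of each new cell.

Insert 3: appended to row 1. P = [[3]].
Insert 1: 1 bumps 3 from row 1; 3 starts row 2. P = [[1], [3]].
Insert 5: appended to row 1. P = [[1, 5], [3]].
Insert 4: 4 bumps 5 from row 1; 5 appends to row 2. P = [[1, 4], [3, 5]].
Insert 2: 2 bumps 4 from row 1; 4 bumps 5 from row 2; 5 starts row 3. P = [[1, 2], [3, 4], [5]].

So P = [[1, 2], [3, 4], [5]], Q = [[1, 3], [2, 4], [5]].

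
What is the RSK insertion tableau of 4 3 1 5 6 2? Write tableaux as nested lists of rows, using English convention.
Insert 4: appended to row 1. P = [[4]].
Insert 3: 3 bumps 4 from row 1; 4 starts row 2. P = [[3], [4]].
Insert 1: 1 bumps 3 from row 1; 3 bumps 4 from row 2; 4 starts row 3. P = [[1], [3], [4]].
Insert 5: appended to row 1. P = [[1, 5], [3], [4]].
Insert 6: appended to row 1. P = [[1, 5, 6], [3], [4]].
Insert 2: 2 bumps 5 from row 1; 5 appends to row 2. P = [[1, 2, 6], [3, 5], [4]].

So P = [[1, 2, 6], [3, 5], [4]].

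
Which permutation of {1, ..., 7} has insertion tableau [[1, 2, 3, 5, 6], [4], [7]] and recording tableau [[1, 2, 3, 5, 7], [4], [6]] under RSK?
1 2 7 4 5 3 6

Reverse the RSK construction: for i from n down to 1, find the cell of Q containing i, remove the entry at that cell from P, and reverse-bump it up through P; the value ejected from row 1 is w(i).

Step i=7: Q has 7 at row 1, column 5; remove that cell from P, ejecting 6. So w(7) = 6. P is now [[1, 2, 3, 5], [4], [7]].
Step i=6: Q has 6 at row 3, column 1; remove 7 from row 3 of P and reverse-bump: 7 enters row 2 and ejects 4; 4 enters row 1 and ejects 3. So w(6) = 3. P is now [[1, 2, 4, 5], [7]].
Step i=5: Q has 5 at row 1, column 4; remove that cell from P, ejecting 5. So w(5) = 5. P is now [[1, 2, 4], [7]].
Step i=4: Q has 4 at row 2, column 1; remove 7 from row 2 of P and reverse-bump: 7 enters row 1 and ejects 4. So w(4) = 4. P is now [[1, 2, 7]].
Step i=3: Q has 3 at row 1, column 3; remove that cell from P, ejecting 7. So w(3) = 7. P is now [[1, 2]].
Step i=2: Q has 2 at row 1, column 2; remove that cell from P, ejecting 2. So w(2) = 2. P is now [[1]].
Step i=1: Q has 1 at row 1, column 1; remove that cell from P, ejecting 1. So w(1) = 1. P is now [].

So w = 1 2 7 4 5 3 6.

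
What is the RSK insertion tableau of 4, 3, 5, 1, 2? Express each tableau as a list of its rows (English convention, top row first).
Insert 4: appended to row 1. P = [[4]].
Insert 3: 3 bumps 4 from row 1; 4 starts row 2. P = [[3], [4]].
Insert 5: appended to row 1. P = [[3, 5], [4]].
Insert 1: 1 bumps 3 from row 1; 3 bumps 4 from row 2; 4 starts row 3. P = [[1, 5], [3], [4]].
Insert 2: 2 bumps 5 from row 1; 5 appends to row 2. P = [[1, 2], [3, 5], [4]].

So P = [[1, 2], [3, 5], [4]].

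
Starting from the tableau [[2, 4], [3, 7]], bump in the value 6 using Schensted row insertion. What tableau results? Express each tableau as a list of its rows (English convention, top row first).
[[2, 4, 6], [3, 7]]

6 is larger than every entry of row 1, so it is appended to row 1. The new tableau is [[2, 4, 6], [3, 7]].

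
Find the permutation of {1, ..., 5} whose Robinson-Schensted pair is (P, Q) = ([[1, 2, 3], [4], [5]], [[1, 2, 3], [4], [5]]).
1 2 5 4 3

Reverse the RSK construction: for i from n down to 1, find the cell of Q containing i, remove the entry at that cell from P, and reverse-bump it up through P; the value ejected from row 1 is w(i).

Step i=5: Q has 5 at row 3, column 1; remove 5 from row 3 of P and reverse-bump: 5 enters row 2 and ejects 4; 4 enters row 1 and ejects 3. So w(5) = 3. P is now [[1, 2, 4], [5]].
Step i=4: Q has 4 at row 2, column 1; remove 5 from row 2 of P and reverse-bump: 5 enters row 1 and ejects 4. So w(4) = 4. P is now [[1, 2, 5]].
Step i=3: Q has 3 at row 1, column 3; remove that cell from P, ejecting 5. So w(3) = 5. P is now [[1, 2]].
Step i=2: Q has 2 at row 1, column 2; remove that cell from P, ejecting 2. So w(2) = 2. P is now [[1]].
Step i=1: Q has 1 at row 1, column 1; remove that cell from P, ejecting 1. So w(1) = 1. P is now [].

So w = 1 2 5 4 3.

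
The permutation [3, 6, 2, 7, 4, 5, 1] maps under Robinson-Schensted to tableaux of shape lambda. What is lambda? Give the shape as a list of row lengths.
[3, 3, 1]

RSK row insertion gives P = [[1, 4, 5], [2, 6, 7], [3]], which has shape [3, 3, 1].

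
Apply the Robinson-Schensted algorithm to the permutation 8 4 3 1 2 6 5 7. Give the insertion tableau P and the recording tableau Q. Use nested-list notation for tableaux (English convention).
Insert each entry of the permutation into P by Schensted row insertion, recording in Q the position of each new cell.

Insert 8: appended to row 1. P = [[8]].
Insert 4: 4 bumps 8 from row 1; 8 starts row 2. P = [[4], [8]].
Insert 3: 3 bumps 4 from row 1; 4 bumps 8 from row 2; 8 starts row 3. P = [[3], [4], [8]].
Insert 1: 1 bumps 3 from row 1; 3 bumps 4 from row 2; 4 bumps 8 from row 3; 8 starts row 4. P = [[1], [3], [4], [8]].
Insert 2: appended to row 1. P = [[1, 2], [3], [4], [8]].
Insert 6: appended to row 1. P = [[1, 2, 6], [3], [4], [8]].
Insert 5: 5 bumps 6 from row 1; 6 appends to row 2. P = [[1, 2, 5], [3, 6], [4], [8]].
Insert 7: appended to row 1. P = [[1, 2, 5, 7], [3, 6], [4], [8]].

So P = [[1, 2, 5, 7], [3, 6], [4], [8]], Q = [[1, 5, 6, 8], [2, 7], [3], [4]].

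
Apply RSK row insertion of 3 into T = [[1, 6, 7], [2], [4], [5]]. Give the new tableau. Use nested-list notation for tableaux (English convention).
In row 1, 3 replaces 6 (the leftmost entry greater than 3); 6 is bumped to row 2. 6 is appended to row 2. The new tableau is [[1, 3, 7], [2, 6], [4], [5]].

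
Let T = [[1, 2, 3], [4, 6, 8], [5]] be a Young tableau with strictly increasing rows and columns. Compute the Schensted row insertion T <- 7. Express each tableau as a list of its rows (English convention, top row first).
[[1, 2, 3, 7], [4, 6, 8], [5]]

7 is larger than every entry of row 1, so it is appended to row 1. The new tableau is [[1, 2, 3, 7], [4, 6, 8], [5]].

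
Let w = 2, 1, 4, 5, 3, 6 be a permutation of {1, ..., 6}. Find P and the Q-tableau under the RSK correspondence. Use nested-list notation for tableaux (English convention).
P = [[1, 3, 5, 6], [2, 4]], Q = [[1, 3, 4, 6], [2, 5]]

Insert each entry of the permutation into P by Schensted row insertion, recording in Q the position of each new cell.

Insert 2: appended to row 1. P = [[2]].
Insert 1: 1 bumps 2 from row 1; 2 starts row 2. P = [[1], [2]].
Insert 4: appended to row 1. P = [[1, 4], [2]].
Insert 5: appended to row 1. P = [[1, 4, 5], [2]].
Insert 3: 3 bumps 4 from row 1; 4 appends to row 2. P = [[1, 3, 5], [2, 4]].
Insert 6: appended to row 1. P = [[1, 3, 5, 6], [2, 4]].

So P = [[1, 3, 5, 6], [2, 4]], Q = [[1, 3, 4, 6], [2, 5]].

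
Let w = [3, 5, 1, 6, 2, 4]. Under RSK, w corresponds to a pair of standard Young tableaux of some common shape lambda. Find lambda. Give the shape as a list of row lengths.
Row-insert each entry into an empty tableau.

After inserting 3: P = [[3]].
After inserting 5: P = [[3, 5]].
After inserting 1: P = [[1, 5], [3]].
After inserting 6: P = [[1, 5, 6], [3]].
After inserting 2: P = [[1, 2, 6], [3, 5]].
After inserting 4: P = [[1, 2, 4], [3, 5, 6]].

The final insertion tableau P = [[1, 2, 4], [3, 5, 6]] has shape [3, 3].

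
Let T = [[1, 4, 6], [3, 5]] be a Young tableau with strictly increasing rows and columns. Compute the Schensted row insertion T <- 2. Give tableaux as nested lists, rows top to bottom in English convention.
[[1, 2, 6], [3, 4], [5]]

In row 1, 2 replaces 4 (the leftmost entry greater than 2); 4 is bumped to row 2. In row 2, 4 replaces 5 (the leftmost entry greater than 4); 5 is bumped to row 3. 5 starts a new row 3. The new tableau is [[1, 2, 6], [3, 4], [5]].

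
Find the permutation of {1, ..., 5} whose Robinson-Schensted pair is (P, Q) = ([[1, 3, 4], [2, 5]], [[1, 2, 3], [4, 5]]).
2 3 5 1 4

Reverse the RSK construction: for i from n down to 1, find the cell of Q containing i, remove the entry at that cell from P, and reverse-bump it up through P; the value ejected from row 1 is w(i).

Step i=5: Q has 5 at row 2, column 2; remove 5 from row 2 of P and reverse-bump: 5 enters row 1 and ejects 4. So w(5) = 4. P is now [[1, 3, 5], [2]].
Step i=4: Q has 4 at row 2, column 1; remove 2 from row 2 of P and reverse-bump: 2 enters row 1 and ejects 1. So w(4) = 1. P is now [[2, 3, 5]].
Step i=3: Q has 3 at row 1, column 3; remove that cell from P, ejecting 5. So w(3) = 5. P is now [[2, 3]].
Step i=2: Q has 2 at row 1, column 2; remove that cell from P, ejecting 3. So w(2) = 3. P is now [[2]].
Step i=1: Q has 1 at row 1, column 1; remove that cell from P, ejecting 2. So w(1) = 2. P is now [].

So w = 2 3 5 1 4.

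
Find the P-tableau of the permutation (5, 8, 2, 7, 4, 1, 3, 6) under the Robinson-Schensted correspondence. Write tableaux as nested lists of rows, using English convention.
Insert 5: appended to row 1. P = [[5]].
Insert 8: appended to row 1. P = [[5, 8]].
Insert 2: 2 bumps 5 from row 1; 5 starts row 2. P = [[2, 8], [5]].
Insert 7: 7 bumps 8 from row 1; 8 appends to row 2. P = [[2, 7], [5, 8]].
Insert 4: 4 bumps 7 from row 1; 7 bumps 8 from row 2; 8 starts row 3. P = [[2, 4], [5, 7], [8]].
Insert 1: 1 bumps 2 from row 1; 2 bumps 5 from row 2; 5 bumps 8 from row 3; 8 starts row 4. P = [[1, 4], [2, 7], [5], [8]].
Insert 3: 3 bumps 4 from row 1; 4 bumps 7 from row 2; 7 appends to row 3. P = [[1, 3], [2, 4], [5, 7], [8]].
Insert 6: appended to row 1. P = [[1, 3, 6], [2, 4], [5, 7], [8]].

So P = [[1, 3, 6], [2, 4], [5, 7], [8]].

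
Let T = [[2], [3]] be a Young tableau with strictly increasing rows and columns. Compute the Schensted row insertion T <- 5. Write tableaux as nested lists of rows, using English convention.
5 is larger than every entry of row 1, so it is appended to row 1. The new tableau is [[2, 5], [3]].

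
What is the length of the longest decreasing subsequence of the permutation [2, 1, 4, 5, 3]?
2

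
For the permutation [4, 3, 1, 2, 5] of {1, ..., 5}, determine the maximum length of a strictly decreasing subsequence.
3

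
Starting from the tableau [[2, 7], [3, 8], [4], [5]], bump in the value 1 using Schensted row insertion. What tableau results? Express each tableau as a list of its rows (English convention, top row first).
[[1, 7], [2, 8], [3], [4], [5]]

In row 1, 1 replaces 2 (the leftmost entry greater than 1); 2 is bumped to row 2. In row 2, 2 replaces 3 (the leftmost entry greater than 2); 3 is bumped to row 3. In row 3, 3 replaces 4 (the leftmost entry greater than 3); 4 is bumped to row 4. In row 4, 4 replaces 5 (the leftmost entry greater than 4); 5 is bumped to row 5. 5 starts a new row 5. The new tableau is [[1, 7], [2, 8], [3], [4], [5]].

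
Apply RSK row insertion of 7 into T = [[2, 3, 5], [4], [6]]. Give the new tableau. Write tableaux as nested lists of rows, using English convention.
7 is larger than every entry of row 1, so it is appended to row 1. The new tableau is [[2, 3, 5, 7], [4], [6]].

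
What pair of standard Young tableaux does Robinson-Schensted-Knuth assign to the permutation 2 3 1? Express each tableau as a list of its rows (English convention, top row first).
Insert each entry of the permutation into P by Schensted row insertion, recording in Q the position of each new cell.

Insert 2: appended to row 1. P = [[2]].
Insert 3: appended to row 1. P = [[2, 3]].
Insert 1: 1 bumps 2 from row 1; 2 starts row 2. P = [[1, 3], [2]].

So P = [[1, 3], [2]], Q = [[1, 2], [3]].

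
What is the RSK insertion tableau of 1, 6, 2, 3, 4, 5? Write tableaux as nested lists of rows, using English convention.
P = [[1, 2, 3, 4, 5], [6]]

After inserting 1: P = [[1]].
After inserting 6: P = [[1, 6]].
After inserting 2: P = [[1, 2], [6]].
After inserting 3: P = [[1, 2, 3], [6]].
After inserting 4: P = [[1, 2, 3, 4], [6]].
After inserting 5: P = [[1, 2, 3, 4, 5], [6]].

So P = [[1, 2, 3, 4, 5], [6]].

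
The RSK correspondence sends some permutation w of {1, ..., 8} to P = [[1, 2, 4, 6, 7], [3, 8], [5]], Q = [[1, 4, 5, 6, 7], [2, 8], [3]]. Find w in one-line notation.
Reverse RSK: for i = n, n-1, ..., 1, locate i in Q, remove the corresponding corner cell from P, and reverse-bump its entry up through P; the value ejected from row 1 is w(i).

So w = 5 3 1 2 4 6 8 7.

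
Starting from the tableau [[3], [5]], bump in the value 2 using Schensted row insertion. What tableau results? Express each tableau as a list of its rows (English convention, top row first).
In row 1, 2 replaces 3 (the leftmost entry greater than 2); 3 is bumped to row 2. In row 2, 3 replaces 5 (the leftmost entry greater than 3); 5 is bumped to row 3. 5 starts a new row 3. The new tableau is [[2], [3], [5]].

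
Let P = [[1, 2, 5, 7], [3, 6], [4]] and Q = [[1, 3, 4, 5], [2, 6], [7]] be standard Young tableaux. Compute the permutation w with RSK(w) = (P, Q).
Reverse the RSK construction: for i from n down to 1, find the cell of Q containing i, remove the entry at that cell from P, and reverse-bump it up through P; the value ejected from row 1 is w(i).

Step i=7: Q has 7 at row 3, column 1; remove 4 from row 3 of P and reverse-bump: 4 enters row 2 and ejects 3; 3 enters row 1 and ejects 2. So w(7) = 2. P is now [[1, 3, 5, 7], [4, 6]].
Step i=6: Q has 6 at row 2, column 2; remove 6 from row 2 of P and reverse-bump: 6 enters row 1 and ejects 5. So w(6) = 5. P is now [[1, 3, 6, 7], [4]].
Step i=5: Q has 5 at row 1, column 4; remove that cell from P, ejecting 7. So w(5) = 7. P is now [[1, 3, 6], [4]].
Step i=4: Q has 4 at row 1, column 3; remove that cell from P, ejecting 6. So w(4) = 6. P is now [[1, 3], [4]].
Step i=3: Q has 3 at row 1, column 2; remove that cell from P, ejecting 3. So w(3) = 3. P is now [[1], [4]].
Step i=2: Q has 2 at row 2, column 1; remove 4 from row 2 of P and reverse-bump: 4 enters row 1 and ejects 1. So w(2) = 1. P is now [[4]].
Step i=1: Q has 1 at row 1, column 1; remove that cell from P, ejecting 4. So w(1) = 4. P is now [].

So w = 4 1 3 6 7 5 2.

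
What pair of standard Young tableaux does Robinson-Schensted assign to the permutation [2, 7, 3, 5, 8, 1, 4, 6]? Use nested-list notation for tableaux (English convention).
P = [[1, 3, 4, 6], [2, 5, 8], [7]], Q = [[1, 2, 4, 5], [3, 7, 8], [6]]

Insert each entry of the permutation into P by Schensted row insertion, recording in Q the position of each new cell.

Insert 2: appended to row 1. P = [[2]].
Insert 7: appended to row 1. P = [[2, 7]].
Insert 3: 3 bumps 7 from row 1; 7 starts row 2. P = [[2, 3], [7]].
Insert 5: appended to row 1. P = [[2, 3, 5], [7]].
Insert 8: appended to row 1. P = [[2, 3, 5, 8], [7]].
Insert 1: 1 bumps 2 from row 1; 2 bumps 7 from row 2; 7 starts row 3. P = [[1, 3, 5, 8], [2], [7]].
Insert 4: 4 bumps 5 from row 1; 5 appends to row 2. P = [[1, 3, 4, 8], [2, 5], [7]].
Insert 6: 6 bumps 8 from row 1; 8 appends to row 2. P = [[1, 3, 4, 6], [2, 5, 8], [7]].

So P = [[1, 3, 4, 6], [2, 5, 8], [7]], Q = [[1, 2, 4, 5], [3, 7, 8], [6]].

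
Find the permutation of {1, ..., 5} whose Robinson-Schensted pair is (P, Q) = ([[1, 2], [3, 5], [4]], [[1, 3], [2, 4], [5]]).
Reverse the RSK construction: for i from n down to 1, find the cell of Q containing i, remove the entry at that cell from P, and reverse-bump it up through P; the value ejected from row 1 is w(i).

Step i=5: Q has 5 at row 3, column 1; remove 4 from row 3 of P and reverse-bump: 4 enters row 2 and ejects 3; 3 enters row 1 and ejects 2. So w(5) = 2. P is now [[1, 3], [4, 5]].
Step i=4: Q has 4 at row 2, column 2; remove 5 from row 2 of P and reverse-bump: 5 enters row 1 and ejects 3. So w(4) = 3. P is now [[1, 5], [4]].
Step i=3: Q has 3 at row 1, column 2; remove that cell from P, ejecting 5. So w(3) = 5. P is now [[1], [4]].
Step i=2: Q has 2 at row 2, column 1; remove 4 from row 2 of P and reverse-bump: 4 enters row 1 and ejects 1. So w(2) = 1. P is now [[4]].
Step i=1: Q has 1 at row 1, column 1; remove that cell from P, ejecting 4. So w(1) = 4. P is now [].

So w = 4 1 5 3 2.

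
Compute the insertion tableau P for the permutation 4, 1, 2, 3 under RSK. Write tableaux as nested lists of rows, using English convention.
P = [[1, 2, 3], [4]]

Insert 4: appended to row 1. P = [[4]].
Insert 1: 1 bumps 4 from row 1; 4 starts row 2. P = [[1], [4]].
Insert 2: appended to row 1. P = [[1, 2], [4]].
Insert 3: appended to row 1. P = [[1, 2, 3], [4]].

So P = [[1, 2, 3], [4]].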